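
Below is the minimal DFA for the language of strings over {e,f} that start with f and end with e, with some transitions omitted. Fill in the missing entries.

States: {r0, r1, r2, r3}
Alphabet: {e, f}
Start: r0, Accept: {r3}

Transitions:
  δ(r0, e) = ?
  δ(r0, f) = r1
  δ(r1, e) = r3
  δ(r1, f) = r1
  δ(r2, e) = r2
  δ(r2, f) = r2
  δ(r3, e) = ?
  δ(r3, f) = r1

From the language and accept set, identify what each state tracks — r0: no input read; r1: started with f, last symbol f; r2: started with e (dead); r3: started with f, last symbol e.
Each missing δ(q, a) is the state matching the new tracked value after reading a.
δ(r0, e) = r2; δ(r3, e) = r3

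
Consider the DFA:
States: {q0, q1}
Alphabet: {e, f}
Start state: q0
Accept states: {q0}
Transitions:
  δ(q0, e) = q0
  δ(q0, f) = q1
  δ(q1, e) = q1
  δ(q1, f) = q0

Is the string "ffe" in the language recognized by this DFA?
Processing string "ffe":
  q0 --f--> q1
  q1 --f--> q0
  q0 --e--> q0
Final state: q0
Accept states: {q0}
Yes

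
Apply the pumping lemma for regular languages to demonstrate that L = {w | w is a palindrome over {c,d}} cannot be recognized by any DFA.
Assume L is regular with pumping length p. Idea: pumping the leading c-block breaks the symmetry.
Choose s = c^p d c^p (a palindrome of length 2p+1 ≥ p). By the pumping lemma, s = xyz with |xy| ≤ p, |y| > 0, so y = c^k with k > 0 (xy lies entirely in the first c^p). Then xy²z = c^(p+k) d c^p, which is not a palindrome since p+k ≠ p.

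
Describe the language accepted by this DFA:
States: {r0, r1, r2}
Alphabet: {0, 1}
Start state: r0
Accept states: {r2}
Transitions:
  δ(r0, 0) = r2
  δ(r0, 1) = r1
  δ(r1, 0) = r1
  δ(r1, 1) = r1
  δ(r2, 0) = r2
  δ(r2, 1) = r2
Testing a few strings:
  '011' → accept
  '111' → reject
  '100' → reject
  '01' → accept
State roles: r0=no input read; r1=started with 1 (dead); r2=started with 0
All binary strings starting with 0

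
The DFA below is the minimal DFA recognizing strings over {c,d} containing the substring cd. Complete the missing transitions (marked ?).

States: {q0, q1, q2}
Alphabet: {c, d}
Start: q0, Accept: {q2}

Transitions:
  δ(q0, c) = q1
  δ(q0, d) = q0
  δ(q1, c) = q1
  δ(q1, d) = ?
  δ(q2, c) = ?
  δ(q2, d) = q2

From the language and accept set, identify what each state tracks — q0: no c seen yet; q1: seen a c, waiting for d; q2: substring cd seen.
Each missing δ(q, a) is the state matching the new tracked value after reading a.
δ(q1, d) = q2; δ(q2, c) = q2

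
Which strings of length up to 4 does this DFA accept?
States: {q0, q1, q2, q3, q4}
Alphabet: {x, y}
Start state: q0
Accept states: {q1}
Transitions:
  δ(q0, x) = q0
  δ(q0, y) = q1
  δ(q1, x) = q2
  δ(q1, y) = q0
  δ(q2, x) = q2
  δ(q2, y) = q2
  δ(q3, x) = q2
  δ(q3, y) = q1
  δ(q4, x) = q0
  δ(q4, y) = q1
y, xy, xxy, yyy, xxxy, xyyy, yyxy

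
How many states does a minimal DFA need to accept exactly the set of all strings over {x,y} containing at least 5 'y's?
By Myhill–Nerode, count the distinguishable equivalence classes: 6 classes — having seen 0, 1, …, 4, or ≥5 copies of 'y'; any two classes i < j (j ≤ 5) are distinguished by the string y^(5−j), which takes class j to 5 copies (accepted) but leaves class i below 5 (rejected).
6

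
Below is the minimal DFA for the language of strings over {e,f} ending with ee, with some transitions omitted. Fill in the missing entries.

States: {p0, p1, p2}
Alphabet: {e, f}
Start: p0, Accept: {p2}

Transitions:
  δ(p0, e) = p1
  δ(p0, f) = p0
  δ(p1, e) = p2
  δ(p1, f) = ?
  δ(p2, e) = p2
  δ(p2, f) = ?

From the language and accept set, identify what each state tracks — p0: last symbol not e; p1: one trailing e; p2: two trailing e's.
Each missing δ(q, a) is the state matching the new tracked value after reading a.
δ(p1, f) = p0; δ(p2, f) = p0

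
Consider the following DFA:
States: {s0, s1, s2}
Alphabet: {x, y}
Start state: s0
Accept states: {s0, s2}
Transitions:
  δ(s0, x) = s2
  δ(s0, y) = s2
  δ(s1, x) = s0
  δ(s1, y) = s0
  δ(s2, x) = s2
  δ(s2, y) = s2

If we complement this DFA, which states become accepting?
Complement accept states = All states \ Original accept states
= {s0, s1, s2} \ {s0, s2}
{s1}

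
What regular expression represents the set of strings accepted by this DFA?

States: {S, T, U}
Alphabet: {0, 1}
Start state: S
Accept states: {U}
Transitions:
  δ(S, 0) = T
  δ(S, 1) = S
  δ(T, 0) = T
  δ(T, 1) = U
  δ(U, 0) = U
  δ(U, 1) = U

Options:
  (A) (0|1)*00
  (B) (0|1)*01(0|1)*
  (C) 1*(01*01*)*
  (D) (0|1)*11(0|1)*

Check each option against the DFA on short strings; one disagreement eliminates an option:
  (A) (0|1)*00: on '00' the DFA goes S → T → T and rejects (T ∉ Accept), but the regex matches it → eliminate
  (B) (0|1)*01(0|1)*: agrees with the DFA on every string of length ≤ 6
  (C) 1*(01*01*)*: on ε the DFA stays in S and rejects (S ∉ Accept), but the regex matches it → eliminate
  (D) (0|1)*11(0|1)*: on '01' the DFA goes S → T → U and accepts (U ∈ Accept), but the regex does not match it → eliminate
Only (B) is consistent with the DFA.
(B) (0|1)*01(0|1)*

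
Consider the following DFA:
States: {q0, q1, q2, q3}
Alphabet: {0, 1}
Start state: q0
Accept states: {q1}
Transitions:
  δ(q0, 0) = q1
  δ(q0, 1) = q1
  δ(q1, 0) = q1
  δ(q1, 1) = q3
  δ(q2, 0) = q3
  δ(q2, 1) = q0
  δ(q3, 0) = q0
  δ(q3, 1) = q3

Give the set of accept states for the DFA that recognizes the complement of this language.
Complement accept states = All states \ Original accept states
= {q0, q1, q2, q3} \ {q1}
{q0, q2, q3}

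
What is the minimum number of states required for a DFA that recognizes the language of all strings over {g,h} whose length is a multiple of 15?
By Myhill–Nerode, count the distinguishable equivalence classes: 15 classes — one per residue of the length mod 15; class i is distinguished from class j by any string of length (15 − i) mod 15.
15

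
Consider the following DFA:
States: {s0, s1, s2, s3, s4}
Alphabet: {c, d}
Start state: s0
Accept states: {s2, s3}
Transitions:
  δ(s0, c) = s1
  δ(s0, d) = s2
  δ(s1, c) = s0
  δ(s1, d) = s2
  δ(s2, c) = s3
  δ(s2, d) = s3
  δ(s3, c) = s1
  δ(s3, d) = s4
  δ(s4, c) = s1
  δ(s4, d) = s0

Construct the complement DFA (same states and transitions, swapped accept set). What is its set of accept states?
Complement accept states = All states \ Original accept states
= {s0, s1, s2, s3, s4} \ {s2, s3}
{s0, s1, s4}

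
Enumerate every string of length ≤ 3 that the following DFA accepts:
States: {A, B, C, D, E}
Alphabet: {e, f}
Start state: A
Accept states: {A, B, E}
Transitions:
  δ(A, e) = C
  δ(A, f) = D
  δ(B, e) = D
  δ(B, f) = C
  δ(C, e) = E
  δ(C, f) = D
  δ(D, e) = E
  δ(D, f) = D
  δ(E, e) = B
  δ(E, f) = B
ε, ee, fe, eee, eef, efe, fee, fef, ffe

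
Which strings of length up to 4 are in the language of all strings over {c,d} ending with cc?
cc, ccc, dcc, cccc, cdcc, dccc, ddcc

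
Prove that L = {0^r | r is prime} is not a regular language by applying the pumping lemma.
Assume L is regular with pumping length p. Idea: pumping by a suitable count produces a composite length.
Let q be a prime with q ≥ p and choose s = 0^q ∈ L. By the pumping lemma, s = xyz with |xy| ≤ p, |y| = k ≥ 1. Take i = q+1: |xy^(q+1)z| = q + q·k = q(1+k). Since q ≥ 2 and 1+k ≥ 2, q(1+k) is composite, so xy^(q+1)z ∉ L.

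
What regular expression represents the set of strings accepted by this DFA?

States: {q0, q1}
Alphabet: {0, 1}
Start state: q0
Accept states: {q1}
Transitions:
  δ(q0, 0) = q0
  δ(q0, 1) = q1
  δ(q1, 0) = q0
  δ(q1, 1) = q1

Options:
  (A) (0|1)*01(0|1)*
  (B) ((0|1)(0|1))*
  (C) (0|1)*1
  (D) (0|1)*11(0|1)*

Check each option against the DFA on short strings; one disagreement eliminates an option:
  (A) (0|1)*01(0|1)*: on '1' the DFA goes q0 → q1 and accepts (q1 ∈ Accept), but the regex does not match it → eliminate
  (B) ((0|1)(0|1))*: on ε the DFA stays in q0 and rejects (q0 ∉ Accept), but the regex matches it → eliminate
  (C) (0|1)*1: agrees with the DFA on every string of length ≤ 6
  (D) (0|1)*11(0|1)*: on '1' the DFA goes q0 → q1 and accepts (q1 ∈ Accept), but the regex does not match it → eliminate
Only (C) is consistent with the DFA.
(C) (0|1)*1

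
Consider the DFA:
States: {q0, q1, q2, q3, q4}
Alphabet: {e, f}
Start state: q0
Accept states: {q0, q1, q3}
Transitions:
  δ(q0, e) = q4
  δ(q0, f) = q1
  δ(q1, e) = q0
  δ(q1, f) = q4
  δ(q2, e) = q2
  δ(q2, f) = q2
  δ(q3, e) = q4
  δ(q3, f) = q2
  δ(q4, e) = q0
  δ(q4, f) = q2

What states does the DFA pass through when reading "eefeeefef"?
read 'e': q0 → q4
  read 'e': q4 → q0
  read 'f': q0 → q1
  read 'e': q1 → q0
  read 'e': q0 → q4
  read 'e': q4 → q0
  read 'f': q0 → q1
  read 'e': q1 → q0
  read 'f': q0 → q1
q0 -> q4 -> q0 -> q1 -> q0 -> q4 -> q0 -> q1 -> q0 -> q1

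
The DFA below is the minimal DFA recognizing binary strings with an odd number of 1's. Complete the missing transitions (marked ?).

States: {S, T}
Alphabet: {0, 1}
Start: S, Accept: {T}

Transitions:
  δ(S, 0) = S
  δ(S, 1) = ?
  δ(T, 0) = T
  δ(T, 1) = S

From the language and accept set, identify what each state tracks — S: even number of 1's so far; T: odd number of 1's so far.
Each missing δ(q, a) is the state matching the new tracked value after reading a.
δ(S, 1) = T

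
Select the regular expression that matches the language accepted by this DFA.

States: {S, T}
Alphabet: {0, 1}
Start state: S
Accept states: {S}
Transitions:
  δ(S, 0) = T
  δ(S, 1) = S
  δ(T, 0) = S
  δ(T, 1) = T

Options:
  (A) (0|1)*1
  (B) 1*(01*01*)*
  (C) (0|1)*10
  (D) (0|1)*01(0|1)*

Check each option against the DFA on short strings; one disagreement eliminates an option:
  (A) (0|1)*1: on ε the DFA stays in S and accepts (S ∈ Accept), but the regex does not match it → eliminate
  (B) 1*(01*01*)*: agrees with the DFA on every string of length ≤ 6
  (C) (0|1)*10: on ε the DFA stays in S and accepts (S ∈ Accept), but the regex does not match it → eliminate
  (D) (0|1)*01(0|1)*: on ε the DFA stays in S and accepts (S ∈ Accept), but the regex does not match it → eliminate
Only (B) is consistent with the DFA.
(B) 1*(01*01*)*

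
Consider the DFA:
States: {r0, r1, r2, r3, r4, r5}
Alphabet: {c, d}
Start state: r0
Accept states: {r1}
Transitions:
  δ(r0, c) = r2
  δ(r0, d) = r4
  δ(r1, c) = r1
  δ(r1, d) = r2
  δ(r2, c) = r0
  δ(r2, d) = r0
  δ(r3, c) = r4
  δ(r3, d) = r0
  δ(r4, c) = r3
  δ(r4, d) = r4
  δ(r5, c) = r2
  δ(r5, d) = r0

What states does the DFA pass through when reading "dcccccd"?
read 'd': r0 → r4
  read 'c': r4 → r3
  read 'c': r3 → r4
  read 'c': r4 → r3
  read 'c': r3 → r4
  read 'c': r4 → r3
  read 'd': r3 → r0
r0 -> r4 -> r3 -> r4 -> r3 -> r4 -> r3 -> r0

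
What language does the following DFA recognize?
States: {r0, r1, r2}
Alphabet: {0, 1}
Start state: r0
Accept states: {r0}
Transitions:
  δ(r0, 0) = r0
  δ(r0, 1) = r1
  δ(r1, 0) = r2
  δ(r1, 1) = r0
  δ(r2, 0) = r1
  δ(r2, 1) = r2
Testing a few strings:
  '01' → reject
  '1' → reject
  '0' → accept
  '110' → accept
State roles: r0=value ≡ 0 (mod 3); r1=value ≡ 1 (mod 3); r2=value ≡ 2 (mod 3)
All binary strings representing a multiple of 3 (read in base 2; leading zeros allowed and ε counts as 0)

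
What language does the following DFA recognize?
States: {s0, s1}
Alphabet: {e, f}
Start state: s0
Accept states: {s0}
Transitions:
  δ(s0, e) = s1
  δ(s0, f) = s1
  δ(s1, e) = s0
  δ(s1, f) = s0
Testing a few strings:
  'ee' → accept
  'e' → reject
  'f' → reject
  'ef' → accept
State roles: s0=even length so far; s1=odd length so far
All strings over {e,f} of even length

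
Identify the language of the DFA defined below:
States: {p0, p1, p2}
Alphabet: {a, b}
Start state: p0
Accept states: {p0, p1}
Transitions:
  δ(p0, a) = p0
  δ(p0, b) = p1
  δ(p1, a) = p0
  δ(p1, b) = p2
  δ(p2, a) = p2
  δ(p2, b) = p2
Testing a few strings:
  'aa' → accept
  'bb' → reject
  'bab' → accept
  'b' → accept
State roles: p0=last symbol not b (ok); p1=last symbol b (ok); p2=saw bb (dead)
All strings over {a,b} with no two consecutive b's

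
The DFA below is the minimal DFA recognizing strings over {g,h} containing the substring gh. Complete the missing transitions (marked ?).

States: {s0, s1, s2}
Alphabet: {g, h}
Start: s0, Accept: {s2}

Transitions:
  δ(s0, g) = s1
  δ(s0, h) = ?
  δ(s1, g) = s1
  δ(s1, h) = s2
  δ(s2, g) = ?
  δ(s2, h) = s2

From the language and accept set, identify what each state tracks — s0: no g seen yet; s1: seen a g, waiting for h; s2: substring gh seen.
Each missing δ(q, a) is the state matching the new tracked value after reading a.
δ(s0, h) = s0; δ(s2, g) = s2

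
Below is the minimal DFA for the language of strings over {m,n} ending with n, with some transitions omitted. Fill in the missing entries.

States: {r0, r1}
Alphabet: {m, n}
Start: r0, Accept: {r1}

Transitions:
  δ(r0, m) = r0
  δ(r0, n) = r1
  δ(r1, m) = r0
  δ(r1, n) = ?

From the language and accept set, identify what each state tracks — r0: last symbol not n; r1: last symbol is n.
Each missing δ(q, a) is the state matching the new tracked value after reading a.
δ(r1, n) = r1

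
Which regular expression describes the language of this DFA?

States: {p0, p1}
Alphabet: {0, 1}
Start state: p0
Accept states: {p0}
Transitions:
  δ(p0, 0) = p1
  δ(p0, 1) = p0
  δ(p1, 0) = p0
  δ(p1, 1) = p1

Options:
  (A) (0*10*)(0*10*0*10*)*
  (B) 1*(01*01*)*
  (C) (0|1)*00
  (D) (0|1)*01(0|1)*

Check each option against the DFA on short strings; one disagreement eliminates an option:
  (A) (0*10*)(0*10*0*10*)*: on ε the DFA stays in p0 and accepts (p0 ∈ Accept), but the regex does not match it → eliminate
  (B) 1*(01*01*)*: agrees with the DFA on every string of length ≤ 6
  (C) (0|1)*00: on ε the DFA stays in p0 and accepts (p0 ∈ Accept), but the regex does not match it → eliminate
  (D) (0|1)*01(0|1)*: on ε the DFA stays in p0 and accepts (p0 ∈ Accept), but the regex does not match it → eliminate
Only (B) is consistent with the DFA.
(B) 1*(01*01*)*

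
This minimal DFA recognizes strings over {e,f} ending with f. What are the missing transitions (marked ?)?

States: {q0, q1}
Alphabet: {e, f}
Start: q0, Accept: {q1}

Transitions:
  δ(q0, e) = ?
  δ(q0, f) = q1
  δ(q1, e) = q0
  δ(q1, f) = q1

From the language and accept set, identify what each state tracks — q0: last symbol not f; q1: last symbol is f.
Each missing δ(q, a) is the state matching the new tracked value after reading a.
δ(q0, e) = q0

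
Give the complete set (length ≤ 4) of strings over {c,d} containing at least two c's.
cc, ccc, ccd, cdc, dcc, cccc, cccd, ccdc, ccdd, cdcc, cdcd, cddc, dccc, dccd, dcdc, ddcc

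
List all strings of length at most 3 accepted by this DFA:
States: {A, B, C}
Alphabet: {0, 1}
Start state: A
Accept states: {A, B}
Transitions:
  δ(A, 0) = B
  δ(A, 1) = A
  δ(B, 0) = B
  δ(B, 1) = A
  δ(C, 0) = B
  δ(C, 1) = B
ε, 0, 1, 00, 01, 10, 11, 000, 001, 010, 011, 100, 101, 110, 111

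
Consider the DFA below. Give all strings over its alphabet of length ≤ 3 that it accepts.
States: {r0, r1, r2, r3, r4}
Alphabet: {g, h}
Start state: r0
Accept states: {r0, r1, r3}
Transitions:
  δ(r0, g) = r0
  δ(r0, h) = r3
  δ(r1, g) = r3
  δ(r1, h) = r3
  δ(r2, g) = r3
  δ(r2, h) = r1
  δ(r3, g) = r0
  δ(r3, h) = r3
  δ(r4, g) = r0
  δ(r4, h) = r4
ε, g, h, gg, gh, hg, hh, ggg, ggh, ghg, ghh, hgg, hgh, hhg, hhh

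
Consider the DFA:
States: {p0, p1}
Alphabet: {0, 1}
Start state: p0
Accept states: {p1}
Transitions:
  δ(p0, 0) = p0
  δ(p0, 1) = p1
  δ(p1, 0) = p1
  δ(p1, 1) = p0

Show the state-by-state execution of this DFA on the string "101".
read '1': p0 → p1
  read '0': p1 → p1
  read '1': p1 → p0
p0 -> p1 -> p1 -> p0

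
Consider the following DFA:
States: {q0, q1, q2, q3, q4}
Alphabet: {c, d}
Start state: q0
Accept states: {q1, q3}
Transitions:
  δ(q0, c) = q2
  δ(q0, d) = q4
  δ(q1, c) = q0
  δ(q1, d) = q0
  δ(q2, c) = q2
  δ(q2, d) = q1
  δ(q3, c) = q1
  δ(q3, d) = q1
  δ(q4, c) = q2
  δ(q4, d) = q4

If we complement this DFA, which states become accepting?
Complement accept states = All states \ Original accept states
= {q0, q1, q2, q3, q4} \ {q1, q3}
{q0, q2, q4}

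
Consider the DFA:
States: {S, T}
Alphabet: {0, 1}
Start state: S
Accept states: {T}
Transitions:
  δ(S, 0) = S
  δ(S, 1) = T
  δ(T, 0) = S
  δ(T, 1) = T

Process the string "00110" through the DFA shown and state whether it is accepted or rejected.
Processing string "00110":
  S --0--> S
  S --0--> S
  S --1--> T
  T --1--> T
  T --0--> S
Final state: S
Accept states: {T}
No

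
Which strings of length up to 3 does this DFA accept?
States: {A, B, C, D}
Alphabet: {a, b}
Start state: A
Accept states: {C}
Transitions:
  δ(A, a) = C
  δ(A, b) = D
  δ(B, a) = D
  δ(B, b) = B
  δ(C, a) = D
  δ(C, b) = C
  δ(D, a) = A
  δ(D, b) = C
a, ab, bb, aab, abb, baa, bbb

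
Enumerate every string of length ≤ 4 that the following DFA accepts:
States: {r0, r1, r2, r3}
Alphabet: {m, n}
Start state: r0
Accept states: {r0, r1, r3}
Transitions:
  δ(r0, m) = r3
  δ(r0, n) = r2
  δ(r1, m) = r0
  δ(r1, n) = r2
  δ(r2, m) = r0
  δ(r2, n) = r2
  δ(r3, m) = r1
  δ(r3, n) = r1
ε, m, mm, mn, nm, mmm, mnm, nmm, nnm, mmmm, mmnm, mnmm, mnnm, nmmm, nmmn, nmnm, nnmm, nnnm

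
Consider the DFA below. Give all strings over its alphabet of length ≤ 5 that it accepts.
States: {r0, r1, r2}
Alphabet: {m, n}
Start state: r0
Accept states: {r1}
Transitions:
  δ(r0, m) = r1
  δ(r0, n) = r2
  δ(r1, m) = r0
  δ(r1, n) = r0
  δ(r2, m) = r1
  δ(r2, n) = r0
m, nm, mmm, mnm, nnm, mmnm, mnnm, nmmm, nmnm, nnnm, mmmmm, mmmnm, mmnnm, mnmmm, mnmnm, mnnnm, nmmnm, nmnnm, nnmmm, nnmnm, nnnnm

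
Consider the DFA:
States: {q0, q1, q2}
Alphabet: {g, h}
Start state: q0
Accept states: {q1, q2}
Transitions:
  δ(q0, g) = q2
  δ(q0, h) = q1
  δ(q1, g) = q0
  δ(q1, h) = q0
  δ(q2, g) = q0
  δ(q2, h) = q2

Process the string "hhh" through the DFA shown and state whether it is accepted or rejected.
Processing string "hhh":
  q0 --h--> q1
  q1 --h--> q0
  q0 --h--> q1
Final state: q1
Accept states: {q1, q2}
Yes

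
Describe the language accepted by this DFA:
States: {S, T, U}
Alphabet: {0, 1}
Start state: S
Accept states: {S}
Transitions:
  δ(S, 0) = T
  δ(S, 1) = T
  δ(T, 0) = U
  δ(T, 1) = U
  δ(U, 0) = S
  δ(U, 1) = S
Testing a few strings:
  '11' → reject
  '100' → accept
  '1010' → reject
  '0' → reject
State roles: S=length ≡ 0 (mod 3); T=length ≡ 1 (mod 3); U=length ≡ 2 (mod 3)
All binary strings whose length is a multiple of 3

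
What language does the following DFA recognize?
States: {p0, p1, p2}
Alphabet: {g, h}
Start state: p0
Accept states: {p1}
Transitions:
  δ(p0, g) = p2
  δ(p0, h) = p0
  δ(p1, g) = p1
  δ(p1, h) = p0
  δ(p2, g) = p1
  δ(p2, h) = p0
Testing a few strings:
  'gg' → accept
  'h' → reject
  'hhh' → reject
  'ghgg' → accept
State roles: p0=last symbol not g; p1=two trailing g's; p2=one trailing g
All strings over {g,h} ending with gg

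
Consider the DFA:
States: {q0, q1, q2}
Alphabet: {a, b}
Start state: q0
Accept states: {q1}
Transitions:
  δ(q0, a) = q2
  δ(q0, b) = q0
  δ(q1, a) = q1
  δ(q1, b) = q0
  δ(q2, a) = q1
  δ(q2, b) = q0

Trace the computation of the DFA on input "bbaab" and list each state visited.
read 'b': q0 → q0
  read 'b': q0 → q0
  read 'a': q0 → q2
  read 'a': q2 → q1
  read 'b': q1 → q0
q0 -> q0 -> q0 -> q2 -> q1 -> q0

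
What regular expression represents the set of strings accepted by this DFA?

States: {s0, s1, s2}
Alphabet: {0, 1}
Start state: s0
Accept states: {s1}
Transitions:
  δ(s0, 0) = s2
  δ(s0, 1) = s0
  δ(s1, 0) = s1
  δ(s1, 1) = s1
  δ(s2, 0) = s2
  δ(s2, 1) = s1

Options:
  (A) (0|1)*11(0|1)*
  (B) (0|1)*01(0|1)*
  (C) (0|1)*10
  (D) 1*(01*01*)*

Check each option against the DFA on short strings; one disagreement eliminates an option:
  (A) (0|1)*11(0|1)*: on '01' the DFA goes s0 → s2 → s1 and accepts (s1 ∈ Accept), but the regex does not match it → eliminate
  (B) (0|1)*01(0|1)*: agrees with the DFA on every string of length ≤ 6
  (C) (0|1)*10: on '01' the DFA goes s0 → s2 → s1 and accepts (s1 ∈ Accept), but the regex does not match it → eliminate
  (D) 1*(01*01*)*: on ε the DFA stays in s0 and rejects (s0 ∉ Accept), but the regex matches it → eliminate
Only (B) is consistent with the DFA.
(B) (0|1)*01(0|1)*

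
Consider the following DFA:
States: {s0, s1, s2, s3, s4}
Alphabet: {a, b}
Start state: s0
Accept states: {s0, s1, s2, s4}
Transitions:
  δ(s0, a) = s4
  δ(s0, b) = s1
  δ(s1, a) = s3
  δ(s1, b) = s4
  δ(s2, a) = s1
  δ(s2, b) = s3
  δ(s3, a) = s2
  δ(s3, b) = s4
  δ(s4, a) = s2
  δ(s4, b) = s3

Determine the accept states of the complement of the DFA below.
Complement accept states = All states \ Original accept states
= {s0, s1, s2, s3, s4} \ {s0, s1, s2, s4}
{s3}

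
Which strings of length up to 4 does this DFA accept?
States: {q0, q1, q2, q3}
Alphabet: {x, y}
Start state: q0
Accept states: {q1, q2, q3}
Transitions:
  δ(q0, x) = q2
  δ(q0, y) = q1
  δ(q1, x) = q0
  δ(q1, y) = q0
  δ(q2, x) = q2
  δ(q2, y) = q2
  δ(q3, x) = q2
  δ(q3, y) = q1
x, y, xx, xy, xxx, xxy, xyx, xyy, yxx, yxy, yyx, yyy, xxxx, xxxy, xxyx, xxyy, xyxx, xyxy, xyyx, xyyy, yxxx, yxxy, yyxx, yyxy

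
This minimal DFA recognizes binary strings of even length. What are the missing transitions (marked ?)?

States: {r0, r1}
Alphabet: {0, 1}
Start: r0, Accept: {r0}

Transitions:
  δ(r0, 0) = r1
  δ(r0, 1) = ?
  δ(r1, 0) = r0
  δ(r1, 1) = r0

From the language and accept set, identify what each state tracks — r0: even length so far; r1: odd length so far.
Each missing δ(q, a) is the state matching the new tracked value after reading a.
δ(r0, 1) = r1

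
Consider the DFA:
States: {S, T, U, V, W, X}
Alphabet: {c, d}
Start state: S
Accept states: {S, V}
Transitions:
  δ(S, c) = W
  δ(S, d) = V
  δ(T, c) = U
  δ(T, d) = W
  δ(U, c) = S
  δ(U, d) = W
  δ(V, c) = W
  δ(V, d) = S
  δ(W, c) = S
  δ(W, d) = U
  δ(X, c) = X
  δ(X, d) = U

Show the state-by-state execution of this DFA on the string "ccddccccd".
read 'c': S → W
  read 'c': W → S
  read 'd': S → V
  read 'd': V → S
  read 'c': S → W
  read 'c': W → S
  read 'c': S → W
  read 'c': W → S
  read 'd': S → V
S -> W -> S -> V -> S -> W -> S -> W -> S -> V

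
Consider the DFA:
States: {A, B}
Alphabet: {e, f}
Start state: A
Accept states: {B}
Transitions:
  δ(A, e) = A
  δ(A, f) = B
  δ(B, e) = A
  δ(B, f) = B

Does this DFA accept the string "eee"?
Processing string "eee":
  A --e--> A
  A --e--> A
  A --e--> A
Final state: A
Accept states: {B}
No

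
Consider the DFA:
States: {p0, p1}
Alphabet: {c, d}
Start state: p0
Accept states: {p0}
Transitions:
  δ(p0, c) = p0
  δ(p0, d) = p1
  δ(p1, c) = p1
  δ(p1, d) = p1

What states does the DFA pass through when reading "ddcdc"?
read 'd': p0 → p1
  read 'd': p1 → p1
  read 'c': p1 → p1
  read 'd': p1 → p1
  read 'c': p1 → p1
p0 -> p1 -> p1 -> p1 -> p1 -> p1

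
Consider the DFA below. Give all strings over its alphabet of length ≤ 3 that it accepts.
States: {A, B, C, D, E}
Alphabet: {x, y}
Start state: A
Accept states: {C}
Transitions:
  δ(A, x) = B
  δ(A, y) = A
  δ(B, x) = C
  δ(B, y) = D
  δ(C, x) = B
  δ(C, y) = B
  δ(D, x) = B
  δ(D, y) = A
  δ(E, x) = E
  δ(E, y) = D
xx, yxx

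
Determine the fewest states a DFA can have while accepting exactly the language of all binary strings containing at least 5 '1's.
By Myhill–Nerode, count the distinguishable equivalence classes: 6 classes — having seen 0, 1, …, 4, or ≥5 copies of '1'; any two classes i < j (j ≤ 5) are distinguished by the string 1^(5−j), which takes class j to 5 copies (accepted) but leaves class i below 5 (rejected).
6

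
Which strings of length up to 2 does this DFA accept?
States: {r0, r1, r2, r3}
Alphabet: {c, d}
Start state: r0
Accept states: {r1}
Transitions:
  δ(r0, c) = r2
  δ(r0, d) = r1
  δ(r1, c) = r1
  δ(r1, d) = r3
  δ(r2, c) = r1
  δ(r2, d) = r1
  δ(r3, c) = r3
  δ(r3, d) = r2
d, cc, cd, dc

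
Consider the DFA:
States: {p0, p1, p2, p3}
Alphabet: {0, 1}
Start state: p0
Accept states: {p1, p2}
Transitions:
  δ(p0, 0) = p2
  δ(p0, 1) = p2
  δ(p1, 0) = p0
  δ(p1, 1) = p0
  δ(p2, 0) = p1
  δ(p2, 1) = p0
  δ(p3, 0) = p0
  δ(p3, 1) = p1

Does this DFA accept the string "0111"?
Processing string "0111":
  p0 --0--> p2
  p2 --1--> p0
  p0 --1--> p2
  p2 --1--> p0
Final state: p0
Accept states: {p1, p2}
No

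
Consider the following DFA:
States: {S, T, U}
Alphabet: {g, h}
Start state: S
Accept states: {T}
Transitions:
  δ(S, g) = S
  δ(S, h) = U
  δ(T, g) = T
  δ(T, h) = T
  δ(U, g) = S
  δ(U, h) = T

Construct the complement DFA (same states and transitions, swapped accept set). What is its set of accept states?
Complement accept states = All states \ Original accept states
= {S, T, U} \ {T}
{S, U}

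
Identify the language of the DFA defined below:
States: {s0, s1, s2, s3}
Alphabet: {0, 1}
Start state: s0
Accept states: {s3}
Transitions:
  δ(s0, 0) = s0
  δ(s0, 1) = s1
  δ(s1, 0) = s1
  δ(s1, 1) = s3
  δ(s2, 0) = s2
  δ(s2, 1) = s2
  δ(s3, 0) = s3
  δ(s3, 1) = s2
Testing a few strings:
  '11' → accept
  '00' → reject
  '1110' → reject
  '100' → reject
State roles: s0=zero 1's; s1=one 1; s2=≥ three 1's (dead); s3=two 1's
All binary strings containing exactly two 1's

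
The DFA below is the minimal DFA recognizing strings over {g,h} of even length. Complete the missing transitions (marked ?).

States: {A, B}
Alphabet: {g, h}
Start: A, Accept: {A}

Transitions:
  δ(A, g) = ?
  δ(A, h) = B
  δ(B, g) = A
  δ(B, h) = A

From the language and accept set, identify what each state tracks — A: even length so far; B: odd length so far.
Each missing δ(q, a) is the state matching the new tracked value after reading a.
δ(A, g) = B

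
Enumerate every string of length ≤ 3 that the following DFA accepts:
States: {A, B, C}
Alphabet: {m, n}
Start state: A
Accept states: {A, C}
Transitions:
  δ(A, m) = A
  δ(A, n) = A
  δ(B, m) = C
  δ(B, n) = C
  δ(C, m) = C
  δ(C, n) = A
ε, m, n, mm, mn, nm, nn, mmm, mmn, mnm, mnn, nmm, nmn, nnm, nnn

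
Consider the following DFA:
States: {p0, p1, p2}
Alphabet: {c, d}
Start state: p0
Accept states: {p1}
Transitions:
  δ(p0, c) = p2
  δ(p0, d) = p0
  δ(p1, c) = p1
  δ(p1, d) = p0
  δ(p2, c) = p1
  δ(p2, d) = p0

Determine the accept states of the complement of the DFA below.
Complement accept states = All states \ Original accept states
= {p0, p1, p2} \ {p1}
{p0, p2}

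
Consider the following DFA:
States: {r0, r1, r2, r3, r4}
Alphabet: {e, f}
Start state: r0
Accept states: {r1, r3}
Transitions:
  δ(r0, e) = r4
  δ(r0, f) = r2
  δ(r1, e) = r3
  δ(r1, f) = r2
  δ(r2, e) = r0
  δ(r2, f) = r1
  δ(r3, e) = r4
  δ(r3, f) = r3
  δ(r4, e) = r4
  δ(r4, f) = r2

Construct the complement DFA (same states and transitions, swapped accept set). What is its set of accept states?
Complement accept states = All states \ Original accept states
= {r0, r1, r2, r3, r4} \ {r1, r3}
{r0, r2, r4}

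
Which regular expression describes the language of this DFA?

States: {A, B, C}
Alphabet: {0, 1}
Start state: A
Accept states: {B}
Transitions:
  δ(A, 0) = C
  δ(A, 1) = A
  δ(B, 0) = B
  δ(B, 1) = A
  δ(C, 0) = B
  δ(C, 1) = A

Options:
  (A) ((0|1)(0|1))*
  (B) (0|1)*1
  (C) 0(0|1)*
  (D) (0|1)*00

Check each option against the DFA on short strings; one disagreement eliminates an option:
  (A) ((0|1)(0|1))*: on ε the DFA stays in A and rejects (A ∉ Accept), but the regex matches it → eliminate
  (B) (0|1)*1: on '1' the DFA goes A → A and rejects (A ∉ Accept), but the regex matches it → eliminate
  (C) 0(0|1)*: on '0' the DFA goes A → C and rejects (C ∉ Accept), but the regex matches it → eliminate
  (D) (0|1)*00: agrees with the DFA on every string of length ≤ 6
Only (D) is consistent with the DFA.
(D) (0|1)*00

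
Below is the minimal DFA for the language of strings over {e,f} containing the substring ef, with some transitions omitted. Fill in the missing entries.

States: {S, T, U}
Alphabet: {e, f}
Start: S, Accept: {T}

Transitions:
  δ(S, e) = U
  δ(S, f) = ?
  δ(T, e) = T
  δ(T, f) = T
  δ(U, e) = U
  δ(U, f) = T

From the language and accept set, identify what each state tracks — S: no e seen yet; T: substring ef seen; U: seen a e, waiting for f.
Each missing δ(q, a) is the state matching the new tracked value after reading a.
δ(S, f) = S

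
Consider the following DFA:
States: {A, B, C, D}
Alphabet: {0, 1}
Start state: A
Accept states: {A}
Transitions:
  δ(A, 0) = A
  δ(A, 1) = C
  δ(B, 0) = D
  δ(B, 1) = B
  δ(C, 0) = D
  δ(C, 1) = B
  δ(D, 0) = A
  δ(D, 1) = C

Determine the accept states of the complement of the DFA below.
Complement accept states = All states \ Original accept states
= {A, B, C, D} \ {A}
{B, C, D}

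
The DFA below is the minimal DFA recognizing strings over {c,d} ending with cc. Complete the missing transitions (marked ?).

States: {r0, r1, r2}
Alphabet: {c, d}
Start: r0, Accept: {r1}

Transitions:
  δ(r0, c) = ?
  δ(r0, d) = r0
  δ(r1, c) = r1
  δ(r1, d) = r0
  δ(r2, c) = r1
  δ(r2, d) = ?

From the language and accept set, identify what each state tracks — r0: last symbol not c; r1: two trailing c's; r2: one trailing c.
Each missing δ(q, a) is the state matching the new tracked value after reading a.
δ(r0, c) = r2; δ(r2, d) = r0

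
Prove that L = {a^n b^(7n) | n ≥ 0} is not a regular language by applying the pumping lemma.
Assume L is regular with pumping length p. Idea: pumping the a-block breaks the 1:7 ratio.
Choose s = a^p b^(7p) (length 8p ≥ p). By the pumping lemma, s = xyz with |xy| ≤ p, |y| > 0, so y = a^k with k ≥ 1. Then xy²z = a^(p+k) b^(7p). For this to be in L we would need 7p = 7(p+k), i.e. 7k = 0, contradicting k ≥ 1. So xy²z ∉ L.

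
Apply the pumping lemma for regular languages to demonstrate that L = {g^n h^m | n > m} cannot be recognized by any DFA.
Assume L is regular with pumping length p. Idea: pumping down the g-block drops the g-count to at most the h-count.
Choose s = g^(p+1) h^p ∈ L (|s| = 2p+1 ≥ p). By the pumping lemma, s = xyz with |xy| ≤ p, |y| > 0, so y = g^k with k ≥ 1. Take i = 0: xz = g^(p+1−k) h^p. Since k ≥ 1, p+1−k ≤ p, so the number of g's is no longer strictly greater than the number of h's, hence xz ∉ L.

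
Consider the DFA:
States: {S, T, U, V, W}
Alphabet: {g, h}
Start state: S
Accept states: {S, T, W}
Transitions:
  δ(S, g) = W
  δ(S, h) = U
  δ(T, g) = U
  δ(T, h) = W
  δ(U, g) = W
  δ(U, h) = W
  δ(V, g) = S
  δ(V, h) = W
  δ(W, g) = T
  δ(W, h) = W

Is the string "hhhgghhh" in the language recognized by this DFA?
Processing string "hhhgghhh":
  S --h--> U
  U --h--> W
  W --h--> W
  W --g--> T
  T --g--> U
  U --h--> W
  W --h--> W
  W --h--> W
Final state: W
Accept states: {S, T, W}
Yes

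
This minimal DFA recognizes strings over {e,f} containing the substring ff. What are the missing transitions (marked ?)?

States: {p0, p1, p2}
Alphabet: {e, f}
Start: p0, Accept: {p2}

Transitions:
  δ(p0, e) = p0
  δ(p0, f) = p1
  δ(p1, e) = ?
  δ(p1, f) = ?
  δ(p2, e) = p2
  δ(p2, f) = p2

From the language and accept set, identify what each state tracks — p0: no progress toward ff; p1: one trailing f; p2: substring ff seen.
Each missing δ(q, a) is the state matching the new tracked value after reading a.
δ(p1, e) = p0; δ(p1, f) = p2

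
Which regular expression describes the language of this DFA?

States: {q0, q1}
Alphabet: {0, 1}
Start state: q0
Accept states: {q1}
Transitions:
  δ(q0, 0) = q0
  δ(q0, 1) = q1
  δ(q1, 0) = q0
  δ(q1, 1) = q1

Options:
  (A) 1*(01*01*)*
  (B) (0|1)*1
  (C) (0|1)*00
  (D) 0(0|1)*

Check each option against the DFA on short strings; one disagreement eliminates an option:
  (A) 1*(01*01*)*: on ε the DFA stays in q0 and rejects (q0 ∉ Accept), but the regex matches it → eliminate
  (B) (0|1)*1: agrees with the DFA on every string of length ≤ 6
  (C) (0|1)*00: on '1' the DFA goes q0 → q1 and accepts (q1 ∈ Accept), but the regex does not match it → eliminate
  (D) 0(0|1)*: on '0' the DFA goes q0 → q0 and rejects (q0 ∉ Accept), but the regex matches it → eliminate
Only (B) is consistent with the DFA.
(B) (0|1)*1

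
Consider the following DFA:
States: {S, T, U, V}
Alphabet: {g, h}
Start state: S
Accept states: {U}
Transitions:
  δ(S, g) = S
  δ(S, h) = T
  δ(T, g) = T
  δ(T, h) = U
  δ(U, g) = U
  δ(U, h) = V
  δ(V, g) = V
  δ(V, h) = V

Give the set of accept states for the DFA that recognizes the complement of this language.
Complement accept states = All states \ Original accept states
= {S, T, U, V} \ {U}
{S, T, V}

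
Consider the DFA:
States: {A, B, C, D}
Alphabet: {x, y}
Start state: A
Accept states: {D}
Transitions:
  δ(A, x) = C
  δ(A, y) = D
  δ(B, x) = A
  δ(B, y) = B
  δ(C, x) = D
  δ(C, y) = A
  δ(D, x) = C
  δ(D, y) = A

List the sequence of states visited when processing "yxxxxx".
read 'y': A → D
  read 'x': D → C
  read 'x': C → D
  read 'x': D → C
  read 'x': C → D
  read 'x': D → C
A -> D -> C -> D -> C -> D -> C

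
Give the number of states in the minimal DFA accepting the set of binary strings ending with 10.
By Myhill–Nerode, count the distinguishable equivalence classes: 3 classes — one per longest suffix of the input that is a prefix of '10' (lengths 0 through 2); only the length-2 class is accepting.
3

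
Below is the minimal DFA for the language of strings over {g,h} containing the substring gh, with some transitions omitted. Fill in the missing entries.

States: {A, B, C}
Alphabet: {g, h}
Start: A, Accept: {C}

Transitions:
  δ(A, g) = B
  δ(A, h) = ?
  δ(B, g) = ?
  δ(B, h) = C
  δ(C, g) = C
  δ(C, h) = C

From the language and accept set, identify what each state tracks — A: no g seen yet; B: seen a g, waiting for h; C: substring gh seen.
Each missing δ(q, a) is the state matching the new tracked value after reading a.
δ(A, h) = A; δ(B, g) = B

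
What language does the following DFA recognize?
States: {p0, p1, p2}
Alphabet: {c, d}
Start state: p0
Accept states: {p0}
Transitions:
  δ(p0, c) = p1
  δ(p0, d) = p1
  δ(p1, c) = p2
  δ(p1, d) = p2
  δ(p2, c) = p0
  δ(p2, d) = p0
Testing a few strings:
  'dccc' → reject
  'ccd' → accept
  'd' → reject
  'cddd' → reject
State roles: p0=length ≡ 0 (mod 3); p1=length ≡ 1 (mod 3); p2=length ≡ 2 (mod 3)
All strings over {c,d} whose length is a multiple of 3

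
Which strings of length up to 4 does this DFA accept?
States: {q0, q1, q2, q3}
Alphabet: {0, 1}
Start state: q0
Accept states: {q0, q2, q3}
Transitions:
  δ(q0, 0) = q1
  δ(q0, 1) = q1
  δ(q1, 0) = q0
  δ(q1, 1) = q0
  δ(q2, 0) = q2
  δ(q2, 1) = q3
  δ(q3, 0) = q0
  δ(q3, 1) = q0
ε, 00, 01, 10, 11, 0000, 0001, 0010, 0011, 0100, 0101, 0110, 0111, 1000, 1001, 1010, 1011, 1100, 1101, 1110, 1111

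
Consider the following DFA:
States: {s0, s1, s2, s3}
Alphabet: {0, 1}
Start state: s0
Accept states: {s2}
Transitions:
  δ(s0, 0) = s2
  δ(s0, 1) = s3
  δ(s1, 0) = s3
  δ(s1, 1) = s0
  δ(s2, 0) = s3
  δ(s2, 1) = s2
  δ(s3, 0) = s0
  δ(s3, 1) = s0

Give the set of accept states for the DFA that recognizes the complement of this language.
Complement accept states = All states \ Original accept states
= {s0, s1, s2, s3} \ {s2}
{s0, s1, s3}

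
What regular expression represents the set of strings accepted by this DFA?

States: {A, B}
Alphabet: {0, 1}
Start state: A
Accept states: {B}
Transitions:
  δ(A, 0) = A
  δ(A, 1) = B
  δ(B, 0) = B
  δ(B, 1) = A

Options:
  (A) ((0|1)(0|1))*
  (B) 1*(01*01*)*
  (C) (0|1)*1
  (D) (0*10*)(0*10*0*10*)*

Check each option against the DFA on short strings; one disagreement eliminates an option:
  (A) ((0|1)(0|1))*: on ε the DFA stays in A and rejects (A ∉ Accept), but the regex matches it → eliminate
  (B) 1*(01*01*)*: on ε the DFA stays in A and rejects (A ∉ Accept), but the regex matches it → eliminate
  (C) (0|1)*1: on '10' the DFA goes A → B → B and accepts (B ∈ Accept), but the regex does not match it → eliminate
  (D) (0*10*)(0*10*0*10*)*: agrees with the DFA on every string of length ≤ 6
Only (D) is consistent with the DFA.
(D) (0*10*)(0*10*0*10*)*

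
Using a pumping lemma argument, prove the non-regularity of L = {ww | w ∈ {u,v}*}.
Assume L is regular with pumping length p. Idea: pumping the leading u-block breaks the equality of the two halves.
Choose s = u^p v u^p v ∈ L (with w = u^p v). |s| = 2p+2 ≥ p. By the pumping lemma, s = xyz with |xy| ≤ p, |y| > 0, so y = u^k with k ≥ 1, in the first u-block. Then xy²z = u^(p+k) v u^p v, of length 2p+2+k. If k is odd this length is odd, so it cannot be of the form ww. If k is even, each half has length p+1+k/2 ≤ p+k, so the first half lies entirely inside the leading u-block and contains no v, while the second half ends in v; the halves differ. Either way xy²z ∉ L.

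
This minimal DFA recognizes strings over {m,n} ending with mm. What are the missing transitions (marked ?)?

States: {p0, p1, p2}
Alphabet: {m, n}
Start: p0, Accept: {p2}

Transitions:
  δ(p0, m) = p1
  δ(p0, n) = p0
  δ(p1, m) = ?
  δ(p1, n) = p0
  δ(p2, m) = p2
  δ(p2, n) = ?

From the language and accept set, identify what each state tracks — p0: last symbol not m; p1: one trailing m; p2: two trailing m's.
Each missing δ(q, a) is the state matching the new tracked value after reading a.
δ(p1, m) = p2; δ(p2, n) = p0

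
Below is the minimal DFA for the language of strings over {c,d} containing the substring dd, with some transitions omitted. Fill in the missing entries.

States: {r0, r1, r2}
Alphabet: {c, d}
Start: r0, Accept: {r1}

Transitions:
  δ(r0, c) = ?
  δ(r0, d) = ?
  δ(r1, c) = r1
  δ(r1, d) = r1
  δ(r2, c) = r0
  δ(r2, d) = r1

From the language and accept set, identify what each state tracks — r0: no progress toward dd; r1: substring dd seen; r2: one trailing d.
Each missing δ(q, a) is the state matching the new tracked value after reading a.
δ(r0, c) = r0; δ(r0, d) = r2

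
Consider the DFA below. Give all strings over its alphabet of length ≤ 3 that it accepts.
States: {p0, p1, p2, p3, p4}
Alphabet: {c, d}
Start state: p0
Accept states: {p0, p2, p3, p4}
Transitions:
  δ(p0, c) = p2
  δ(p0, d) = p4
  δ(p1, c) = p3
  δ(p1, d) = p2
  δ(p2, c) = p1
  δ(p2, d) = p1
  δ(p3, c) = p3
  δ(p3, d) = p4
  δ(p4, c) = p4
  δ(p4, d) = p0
ε, c, d, dc, dd, ccc, ccd, cdc, cdd, dcc, dcd, ddc, ddd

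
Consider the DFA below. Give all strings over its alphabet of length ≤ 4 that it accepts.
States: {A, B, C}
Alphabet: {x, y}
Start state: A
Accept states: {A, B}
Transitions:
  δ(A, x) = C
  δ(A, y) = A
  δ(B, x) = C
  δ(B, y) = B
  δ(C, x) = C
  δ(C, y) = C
ε, y, yy, yyy, yyyy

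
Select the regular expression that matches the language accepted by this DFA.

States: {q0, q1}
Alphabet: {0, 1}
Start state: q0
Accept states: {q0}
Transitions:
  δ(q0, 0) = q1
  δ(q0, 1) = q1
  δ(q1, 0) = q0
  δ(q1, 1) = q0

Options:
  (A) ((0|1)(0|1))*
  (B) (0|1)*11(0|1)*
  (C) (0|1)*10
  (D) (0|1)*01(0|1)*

Check each option against the DFA on short strings; one disagreement eliminates an option:
  (A) ((0|1)(0|1))*: agrees with the DFA on every string of length ≤ 6
  (B) (0|1)*11(0|1)*: on ε the DFA stays in q0 and accepts (q0 ∈ Accept), but the regex does not match it → eliminate
  (C) (0|1)*10: on ε the DFA stays in q0 and accepts (q0 ∈ Accept), but the regex does not match it → eliminate
  (D) (0|1)*01(0|1)*: on ε the DFA stays in q0 and accepts (q0 ∈ Accept), but the regex does not match it → eliminate
Only (A) is consistent with the DFA.
(A) ((0|1)(0|1))*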